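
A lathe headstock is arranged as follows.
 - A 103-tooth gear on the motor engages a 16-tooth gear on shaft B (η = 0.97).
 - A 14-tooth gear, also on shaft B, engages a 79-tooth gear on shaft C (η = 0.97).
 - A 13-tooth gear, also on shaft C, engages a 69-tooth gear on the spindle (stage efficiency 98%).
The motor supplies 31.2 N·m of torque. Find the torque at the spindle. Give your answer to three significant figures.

Gear mesh: ratio = 16/103 = 0.15534; torque at shaft B = 31.2 × 0.15534 × 0.97 = 4.7012 N·m.
Gear mesh: ratio = 79/14 = 5.6429; torque at shaft C = 4.7012 × 5.6429 × 0.97 = 25.732 N·m.
Gear mesh: ratio = 69/13 = 5.3077; torque at the spindle = 25.732 × 5.3077 × 0.98 = 133.85 N·m.

134 N·m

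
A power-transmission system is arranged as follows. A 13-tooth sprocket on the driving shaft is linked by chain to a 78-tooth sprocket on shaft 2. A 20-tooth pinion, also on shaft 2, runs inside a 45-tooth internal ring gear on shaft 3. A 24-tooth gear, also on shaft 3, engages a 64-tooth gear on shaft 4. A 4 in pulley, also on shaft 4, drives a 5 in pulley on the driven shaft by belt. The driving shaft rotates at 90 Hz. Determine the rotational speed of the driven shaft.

Chain: ratio = 78/13 = 6, so shaft 2 turns at 90 / 6 = 15 Hz.
Internal gear: ratio = 45/20 = 2.25, so shaft 3 turns at 15 / 2.25 = 6.6667 Hz.
Gear mesh: ratio = 64/24 = 2.6667, so shaft 4 turns at 6.6667 / 2.6667 = 2.5 Hz.
Belt: ratio = 5/4 = 1.25, so the driven shaft turns at 2.5 / 1.25 = 2 Hz.

2 Hz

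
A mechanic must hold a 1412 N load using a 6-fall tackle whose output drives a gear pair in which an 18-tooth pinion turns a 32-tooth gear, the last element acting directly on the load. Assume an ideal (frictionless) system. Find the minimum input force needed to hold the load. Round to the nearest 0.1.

132.4 N

Block-and-tackle MA = number of supporting rope parts = 6.
Gear pair MA = 32/18 = 1.7778.
Combined ideal MA = 6 × 1.7778 = 10.667.
Effort = load / MA = 1412 / 10.667 = 132.38 N.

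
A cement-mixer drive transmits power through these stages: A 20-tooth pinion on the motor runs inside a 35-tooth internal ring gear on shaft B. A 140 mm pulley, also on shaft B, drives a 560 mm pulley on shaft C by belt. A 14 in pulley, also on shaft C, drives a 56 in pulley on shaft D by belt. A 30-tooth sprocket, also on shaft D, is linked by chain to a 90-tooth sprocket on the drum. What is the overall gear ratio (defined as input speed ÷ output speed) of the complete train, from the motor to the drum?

Each stage contributes driven/driver: internal gear 35/20 = 1.75, belt 560/140 = 4, belt 56/14 = 4, chain 90/30 = 3.
Overall: 1.75 × 4 × 4 × 3 = 84.

84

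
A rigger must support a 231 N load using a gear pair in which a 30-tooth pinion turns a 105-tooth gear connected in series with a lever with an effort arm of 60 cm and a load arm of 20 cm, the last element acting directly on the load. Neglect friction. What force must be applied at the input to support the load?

22 N

Gear pair MA = 105/30 = 3.5.
Lever MA = effort arm / load arm = 60/20 = 3.
Combined ideal MA = 3.5 × 3 = 10.5.
Effort = load / MA = 231 / 10.5 = 22 N.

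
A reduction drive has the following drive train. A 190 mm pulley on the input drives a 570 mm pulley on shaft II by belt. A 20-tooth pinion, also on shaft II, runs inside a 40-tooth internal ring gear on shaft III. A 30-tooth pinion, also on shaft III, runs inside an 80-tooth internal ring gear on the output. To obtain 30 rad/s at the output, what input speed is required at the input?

480 rad/s

Overall ratio R = 3 × 2 × 2.6667 = 16.
Required input speed = output speed × R = 30 × 16 = 480 rad/s.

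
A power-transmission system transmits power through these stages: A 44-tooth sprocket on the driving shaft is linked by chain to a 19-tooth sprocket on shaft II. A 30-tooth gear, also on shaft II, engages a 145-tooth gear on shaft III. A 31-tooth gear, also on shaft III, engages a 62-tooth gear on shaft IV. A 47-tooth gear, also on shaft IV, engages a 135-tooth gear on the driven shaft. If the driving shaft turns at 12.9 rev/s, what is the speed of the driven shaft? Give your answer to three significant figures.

1.08 rev/s

Chain: ratio = 19/44 = 0.43182, so shaft II turns at 12.9 / 0.43182 = 29.874 rev/s.
Gear mesh: ratio = 145/30 = 4.8333, so shaft III turns at 29.874 / 4.8333 = 6.1808 rev/s.
Gear mesh: ratio = 62/31 = 2, so shaft IV turns at 6.1808 / 2 = 3.0904 rev/s.
Gear mesh: ratio = 135/47 = 2.8723, so the driven shaft turns at 3.0904 / 2.8723 = 1.0759 rev/s.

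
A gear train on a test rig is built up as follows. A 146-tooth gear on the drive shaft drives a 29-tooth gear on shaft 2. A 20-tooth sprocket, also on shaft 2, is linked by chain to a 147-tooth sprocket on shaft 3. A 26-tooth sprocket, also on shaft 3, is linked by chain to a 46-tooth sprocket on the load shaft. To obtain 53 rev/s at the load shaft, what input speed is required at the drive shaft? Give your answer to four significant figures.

Overall ratio R = 0.19863 × 7.35 × 1.7692 = 2.583.
Required input speed = output speed × R = 53 × 2.583 = 136.9 rev/s.

136.9 rev/s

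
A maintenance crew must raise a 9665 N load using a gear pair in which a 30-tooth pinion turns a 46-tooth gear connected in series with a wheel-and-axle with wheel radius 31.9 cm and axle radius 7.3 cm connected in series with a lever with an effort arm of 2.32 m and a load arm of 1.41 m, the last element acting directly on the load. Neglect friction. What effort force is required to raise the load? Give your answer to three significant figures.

Gear pair MA = 46/30 = 1.5333.
Wheel-and-axle MA = R/r = 31.9/7.3 = 4.3699.
Lever MA = effort arm / load arm = 2.32/1.41 = 1.6454.
Combined ideal MA = 1.5333 × 4.3699 × 1.6454 = 11.025.
Effort = load / MA = 9665 / 11.025 = 876.65 N.

877 N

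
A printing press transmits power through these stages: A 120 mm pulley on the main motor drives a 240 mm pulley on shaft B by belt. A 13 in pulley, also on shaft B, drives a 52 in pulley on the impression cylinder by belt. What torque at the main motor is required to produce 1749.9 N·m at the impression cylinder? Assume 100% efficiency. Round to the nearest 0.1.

Overall ratio R = 2 × 4 = 8.
Input torque = output torque / R = 1749.9 / 8 = 218.74 N·m.

218.7 N·m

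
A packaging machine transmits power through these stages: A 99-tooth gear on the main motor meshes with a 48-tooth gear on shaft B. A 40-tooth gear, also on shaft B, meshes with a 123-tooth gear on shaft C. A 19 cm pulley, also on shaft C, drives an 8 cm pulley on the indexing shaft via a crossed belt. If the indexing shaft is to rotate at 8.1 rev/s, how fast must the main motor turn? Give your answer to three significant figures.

Overall ratio R = 0.48485 × 3.075 × 0.42105 = 0.62775.
Required input speed = output speed × R = 8.1 × 0.62775 = 5.0848 rev/s.

5.08 rev/s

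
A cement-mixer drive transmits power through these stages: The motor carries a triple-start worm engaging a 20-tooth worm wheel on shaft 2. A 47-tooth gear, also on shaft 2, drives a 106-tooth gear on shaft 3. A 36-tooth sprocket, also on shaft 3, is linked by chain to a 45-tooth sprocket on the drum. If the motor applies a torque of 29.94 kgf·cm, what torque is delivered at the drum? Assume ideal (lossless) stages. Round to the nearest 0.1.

Worm: ratio = 20/3 = 6.6667; torque at shaft 2 = 29.94 × 6.6667 = 199.6 kgf·cm.
Gear mesh: ratio = 106/47 = 2.2553; torque at shaft 3 = 199.6 × 2.2553 = 450.16 kgf·cm.
Chain: ratio = 45/36 = 1.25; torque at the drum = 450.16 × 1.25 = 562.7 kgf·cm.

562.7 kgf·cm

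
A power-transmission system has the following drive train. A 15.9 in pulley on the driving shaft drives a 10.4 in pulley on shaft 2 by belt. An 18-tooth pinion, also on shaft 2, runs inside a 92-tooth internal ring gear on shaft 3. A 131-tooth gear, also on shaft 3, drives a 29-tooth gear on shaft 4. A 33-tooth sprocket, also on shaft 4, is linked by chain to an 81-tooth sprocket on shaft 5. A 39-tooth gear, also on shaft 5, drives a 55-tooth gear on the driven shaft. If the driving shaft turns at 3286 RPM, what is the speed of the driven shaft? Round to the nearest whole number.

1283 RPM

Belt: ratio = 10.4/15.9 = 0.65409, so shaft 2 turns at 3286 / 0.65409 = 5023.8 RPM.
Internal gear: ratio = 92/18 = 5.1111, so shaft 3 turns at 5023.8 / 5.1111 = 982.92 RPM.
Gear mesh: ratio = 29/131 = 0.22137, so shaft 4 turns at 982.92 / 0.22137 = 4440.1 RPM.
Chain: ratio = 81/33 = 2.4545, so shaft 5 turns at 4440.1 / 2.4545 = 1808.9 RPM.
Gear mesh: ratio = 55/39 = 1.4103, so the driven shaft turns at 1808.9 / 1.4103 = 1282.7 RPM.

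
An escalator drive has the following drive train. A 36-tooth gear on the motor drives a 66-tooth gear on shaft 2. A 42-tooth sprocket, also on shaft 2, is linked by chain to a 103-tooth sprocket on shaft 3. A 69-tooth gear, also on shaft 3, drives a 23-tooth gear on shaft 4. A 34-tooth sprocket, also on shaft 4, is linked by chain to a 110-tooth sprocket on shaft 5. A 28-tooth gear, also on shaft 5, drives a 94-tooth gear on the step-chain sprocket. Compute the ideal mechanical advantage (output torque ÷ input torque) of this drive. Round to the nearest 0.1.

16.3

Each stage contributes driven/driver: gear mesh 66/36 = 1.8333, chain 103/42 = 2.4524, gear mesh 23/69 = 0.33333, chain 110/34 = 3.2353, gear mesh 94/28 = 3.3571.
Overall: 1.8333 × 2.4524 × 0.33333 × 3.2353 × 3.3571 = 16.278.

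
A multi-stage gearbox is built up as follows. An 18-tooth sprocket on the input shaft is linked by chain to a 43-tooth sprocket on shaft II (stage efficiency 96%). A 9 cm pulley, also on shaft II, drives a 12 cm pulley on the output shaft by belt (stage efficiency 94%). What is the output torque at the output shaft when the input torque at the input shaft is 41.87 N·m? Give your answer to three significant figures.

chain 43/18 = 2.3889 → τ = 41.87·2.3889·0.96 = 96.022 N·m
belt 12/9 = 1.3333 → τ = 96.022·1.3333·0.94 = 120.35 N·m

120 N·m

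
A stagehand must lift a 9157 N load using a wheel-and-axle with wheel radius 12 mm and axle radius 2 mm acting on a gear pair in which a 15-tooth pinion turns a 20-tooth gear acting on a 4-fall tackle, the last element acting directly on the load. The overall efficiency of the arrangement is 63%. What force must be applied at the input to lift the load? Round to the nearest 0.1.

454.2 N

Wheel-and-axle MA = R/r = 12/2 = 6.
Gear pair MA = 20/15 = 1.3333.
Block-and-tackle MA = number of supporting rope parts = 4.
Combined ideal MA = 6 × 1.3333 × 4 = 32.
Actual MA = 32 × 0.63 = 20.16.
Effort = load / actual MA = 9157 / 20.16 = 454.22 N.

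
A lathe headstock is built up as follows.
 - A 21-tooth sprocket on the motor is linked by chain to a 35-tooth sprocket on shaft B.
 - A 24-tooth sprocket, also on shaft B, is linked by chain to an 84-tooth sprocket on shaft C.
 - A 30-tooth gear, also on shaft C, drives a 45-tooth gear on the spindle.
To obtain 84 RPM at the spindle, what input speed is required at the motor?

Overall ratio R = 1.6667 × 3.5 × 1.5 = 8.75.
Required input speed = output speed × R = 84 × 8.75 = 735 RPM.

735 RPM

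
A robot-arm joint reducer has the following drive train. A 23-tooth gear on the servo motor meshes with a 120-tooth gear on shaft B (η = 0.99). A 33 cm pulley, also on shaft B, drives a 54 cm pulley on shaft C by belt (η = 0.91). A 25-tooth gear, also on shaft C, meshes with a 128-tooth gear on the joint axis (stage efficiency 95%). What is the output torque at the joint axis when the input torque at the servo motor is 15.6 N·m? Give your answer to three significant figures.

Gear mesh: ratio = 120/23 = 5.2174; torque at shaft B = 15.6 × 5.2174 × 0.99 = 80.577 N·m.
Belt: ratio = 54/33 = 1.6364; torque at shaft C = 80.577 × 1.6364 × 0.91 = 119.99 N·m.
Gear mesh: ratio = 128/25 = 5.12; torque at the joint axis = 119.99 × 5.12 × 0.95 = 583.62 N·m.

584 N·m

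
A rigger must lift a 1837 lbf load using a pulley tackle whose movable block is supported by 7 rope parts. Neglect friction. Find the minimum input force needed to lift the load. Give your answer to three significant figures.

Block-and-tackle MA = number of supporting rope parts = 7.
Effort = load / MA = 1837 / 7 = 262.43 lbf.

262 lbf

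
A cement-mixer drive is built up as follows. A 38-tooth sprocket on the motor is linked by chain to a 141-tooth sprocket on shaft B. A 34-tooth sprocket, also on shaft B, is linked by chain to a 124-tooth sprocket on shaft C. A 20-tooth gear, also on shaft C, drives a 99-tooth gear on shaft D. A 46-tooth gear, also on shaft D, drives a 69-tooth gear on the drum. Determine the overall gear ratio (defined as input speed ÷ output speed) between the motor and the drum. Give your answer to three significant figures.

Each stage contributes driven/driver: chain 141/38 = 3.7105, chain 124/34 = 3.6471, gear mesh 99/20 = 4.95, gear mesh 69/46 = 1.5.
Overall: 3.7105 × 3.6471 × 4.95 × 1.5 = 100.48.

100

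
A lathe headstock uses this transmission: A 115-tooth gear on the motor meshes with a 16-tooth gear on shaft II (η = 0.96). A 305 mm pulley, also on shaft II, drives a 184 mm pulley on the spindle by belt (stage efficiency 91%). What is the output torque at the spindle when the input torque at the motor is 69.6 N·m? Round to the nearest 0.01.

Gear mesh: ratio = 16/115 = 0.13913; torque at shaft II = 69.6 × 0.13913 × 0.96 = 9.2961 N·m.
Belt: ratio = 184/305 = 0.60328; torque at the spindle = 9.2961 × 0.60328 × 0.91 = 5.1034 N·m.

5.10 N·m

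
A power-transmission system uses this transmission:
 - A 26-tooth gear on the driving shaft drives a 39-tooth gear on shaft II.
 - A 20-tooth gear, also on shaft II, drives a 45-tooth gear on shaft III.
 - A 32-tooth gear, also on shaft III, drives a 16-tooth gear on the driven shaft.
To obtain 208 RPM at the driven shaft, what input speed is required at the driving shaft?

351 RPM

Overall ratio R = 1.5 × 2.25 × 0.5 = 1.6875.
Required input speed = output speed × R = 208 × 1.6875 = 351 RPM.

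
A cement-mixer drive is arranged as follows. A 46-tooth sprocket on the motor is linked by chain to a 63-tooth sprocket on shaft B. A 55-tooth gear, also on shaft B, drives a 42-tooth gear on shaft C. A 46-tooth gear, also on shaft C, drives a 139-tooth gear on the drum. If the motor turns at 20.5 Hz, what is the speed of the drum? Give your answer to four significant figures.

chain 63/46 = 1.3696 → 20.5/1.3696 = 14.968 Hz
gear mesh 42/55 = 0.76364 → 14.968/0.76364 = 19.601 Hz
gear mesh 139/46 = 3.0217 → 19.601/3.0217 = 6.4868 Hz

6.487 Hz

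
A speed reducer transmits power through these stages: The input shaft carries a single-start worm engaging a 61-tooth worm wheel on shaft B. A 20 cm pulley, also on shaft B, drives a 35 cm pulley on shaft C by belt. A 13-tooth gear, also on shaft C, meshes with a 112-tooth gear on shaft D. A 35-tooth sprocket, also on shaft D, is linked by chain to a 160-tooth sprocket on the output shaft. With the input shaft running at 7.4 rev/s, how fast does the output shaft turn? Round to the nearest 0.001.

worm 61/1 = 61 → 7.4/61 = 0.12131 rev/s
belt 35/20 = 1.75 → 0.12131/1.75 = 0.069321 rev/s
gear mesh 112/13 = 8.6154 → 0.069321/8.6154 = 0.0080462 rev/s
chain 160/35 = 4.5714 → 0.0080462/4.5714 = 0.0017601 rev/s

0.002 rev/s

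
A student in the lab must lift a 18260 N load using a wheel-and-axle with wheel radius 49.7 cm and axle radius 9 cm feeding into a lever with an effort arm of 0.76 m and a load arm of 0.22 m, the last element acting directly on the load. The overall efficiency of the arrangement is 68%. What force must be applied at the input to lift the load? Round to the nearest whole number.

Wheel-and-axle MA = R/r = 49.7/9 = 5.5222.
Lever MA = effort arm / load arm = 0.76/0.22 = 3.4545.
Combined ideal MA = 5.5222 × 3.4545 = 19.077.
Actual MA = 19.077 × 0.68 = 12.972.
Effort = load / actual MA = 18260 / 12.972 = 1407.6 N.

1408 N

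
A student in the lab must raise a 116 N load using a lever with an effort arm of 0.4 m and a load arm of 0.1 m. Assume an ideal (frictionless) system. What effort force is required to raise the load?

Lever MA = effort arm / load arm = 0.4/0.1 = 4.
Effort = load / MA = 116 / 4 = 29 N.

29 N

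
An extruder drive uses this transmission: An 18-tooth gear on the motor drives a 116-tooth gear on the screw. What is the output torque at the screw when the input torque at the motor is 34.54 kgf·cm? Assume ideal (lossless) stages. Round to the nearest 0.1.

222.6 kgf·cm

gear mesh 116/18 = 6.4444 → τ = 34.54·6.4444 = 222.59 kgf·cm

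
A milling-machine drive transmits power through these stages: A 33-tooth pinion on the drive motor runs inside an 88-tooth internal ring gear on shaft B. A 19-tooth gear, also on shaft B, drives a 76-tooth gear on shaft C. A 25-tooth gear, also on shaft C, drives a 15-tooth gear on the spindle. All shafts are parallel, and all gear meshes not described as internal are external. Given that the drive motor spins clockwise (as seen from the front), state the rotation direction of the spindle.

clockwise

the drive motor → shaft B: internal mesh, same direction → CW.
shaft B → shaft C: external mesh, 1 reversal → CCW.
shaft C → the spindle: external mesh, 1 reversal → CW.
2 reversals in total — an even number — so the spindle turns the same way as the drive motor.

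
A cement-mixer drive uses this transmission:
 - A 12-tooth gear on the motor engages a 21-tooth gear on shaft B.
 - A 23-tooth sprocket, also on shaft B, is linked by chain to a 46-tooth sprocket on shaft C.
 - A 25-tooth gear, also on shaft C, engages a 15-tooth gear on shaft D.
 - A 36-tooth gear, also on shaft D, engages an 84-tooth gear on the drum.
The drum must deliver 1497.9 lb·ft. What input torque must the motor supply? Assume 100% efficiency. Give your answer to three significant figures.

Overall ratio R = 1.75 × 2 × 0.6 × 2.3333 = 4.9.
Input torque = output torque / R = 1497.9 / 4.9 = 305.69 lb·ft.

306 lb·ft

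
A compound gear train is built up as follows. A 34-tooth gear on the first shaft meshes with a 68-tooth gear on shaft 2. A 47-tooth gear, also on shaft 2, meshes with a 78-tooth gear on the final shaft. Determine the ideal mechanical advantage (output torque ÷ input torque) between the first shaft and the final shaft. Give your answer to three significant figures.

Each stage contributes driven/driver: gear mesh 68/34 = 2, gear mesh 78/47 = 1.6596.
Overall: 2 × 1.6596 = 3.3191.

3.32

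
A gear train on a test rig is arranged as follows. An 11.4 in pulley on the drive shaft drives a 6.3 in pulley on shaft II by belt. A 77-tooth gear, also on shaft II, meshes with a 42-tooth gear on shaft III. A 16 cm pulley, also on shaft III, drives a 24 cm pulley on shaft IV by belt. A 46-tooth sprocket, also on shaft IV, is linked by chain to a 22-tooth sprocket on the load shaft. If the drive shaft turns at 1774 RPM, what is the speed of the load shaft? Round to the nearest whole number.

the drive shaft → shaft II (belt, 6.3/11.4): 1774 ÷ 0.55263 = 3210.1 RPM
shaft II → shaft III (gear mesh, 42/77): 3210.1 ÷ 0.54545 = 5885.2 RPM
shaft III → shaft IV (belt, 24/16): 5885.2 ÷ 1.5 = 3923.4 RPM
shaft IV → the load shaft (chain, 22/46): 3923.4 ÷ 0.47826 = 8203.6 RPM

8204 RPM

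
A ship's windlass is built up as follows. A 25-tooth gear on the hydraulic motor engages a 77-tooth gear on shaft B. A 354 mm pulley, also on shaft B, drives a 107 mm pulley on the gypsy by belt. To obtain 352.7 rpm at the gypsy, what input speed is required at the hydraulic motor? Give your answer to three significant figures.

Overall ratio R = 3.08 × 0.30226 = 0.93096.
Required input speed = output speed × R = 352.7 × 0.93096 = 328.35 rpm.

328 rpm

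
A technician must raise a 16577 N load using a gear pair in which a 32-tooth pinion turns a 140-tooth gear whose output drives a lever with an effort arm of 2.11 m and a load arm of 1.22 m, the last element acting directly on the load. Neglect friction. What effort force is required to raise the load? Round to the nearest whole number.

Gear pair MA = 140/32 = 4.375.
Lever MA = effort arm / load arm = 2.11/1.22 = 1.7295.
Combined ideal MA = 4.375 × 1.7295 = 7.5666.
Effort = load / MA = 16577 / 7.5666 = 2190.8 N.

2191 N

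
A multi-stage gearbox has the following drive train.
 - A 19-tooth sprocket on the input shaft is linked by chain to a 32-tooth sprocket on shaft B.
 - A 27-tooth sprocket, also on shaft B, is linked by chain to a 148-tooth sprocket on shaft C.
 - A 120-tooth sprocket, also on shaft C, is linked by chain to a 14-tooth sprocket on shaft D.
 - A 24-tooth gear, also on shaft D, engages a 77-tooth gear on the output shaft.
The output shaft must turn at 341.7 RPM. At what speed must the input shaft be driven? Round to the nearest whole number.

Overall ratio R = 1.6842 × 5.4815 × 0.11667 × 3.2083 = 3.4556.
Required input speed = output speed × R = 341.7 × 3.4556 = 1180.8 RPM.

1181 RPM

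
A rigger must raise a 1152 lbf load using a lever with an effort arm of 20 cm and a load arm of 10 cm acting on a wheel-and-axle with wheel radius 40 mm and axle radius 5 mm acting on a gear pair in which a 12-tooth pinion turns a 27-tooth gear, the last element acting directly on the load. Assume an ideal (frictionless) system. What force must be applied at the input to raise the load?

Lever MA = effort arm / load arm = 20/10 = 2.
Wheel-and-axle MA = R/r = 40/5 = 8.
Gear pair MA = 27/12 = 2.25.
Combined ideal MA = 2 × 8 × 2.25 = 36.
Effort = load / MA = 1152 / 36 = 32 lbf.

32 lbf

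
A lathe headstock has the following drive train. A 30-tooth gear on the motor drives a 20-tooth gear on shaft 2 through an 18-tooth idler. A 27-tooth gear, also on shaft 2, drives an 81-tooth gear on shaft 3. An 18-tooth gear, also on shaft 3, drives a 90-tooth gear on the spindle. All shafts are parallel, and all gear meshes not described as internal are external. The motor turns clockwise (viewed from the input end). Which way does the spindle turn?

the motor → shaft 2: driver → idler → driven is 2 external meshes, 2 reversals → CW.
shaft 2 → shaft 3: external mesh, 1 reversal → CCW.
shaft 3 → the spindle: external mesh, 1 reversal → CW.
4 reversals in total — an even number — so the spindle turns the same way as the motor.

clockwise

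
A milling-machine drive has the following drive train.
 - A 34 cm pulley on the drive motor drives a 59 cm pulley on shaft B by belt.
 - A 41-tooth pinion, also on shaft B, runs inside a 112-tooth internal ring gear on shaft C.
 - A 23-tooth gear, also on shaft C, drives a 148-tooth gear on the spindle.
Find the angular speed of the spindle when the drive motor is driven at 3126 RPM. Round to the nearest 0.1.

Belt: ratio = 59/34 = 1.7353, so shaft B turns at 3126 / 1.7353 = 1801.4 RPM.
Internal gear: ratio = 112/41 = 2.7317, so shaft C turns at 1801.4 / 2.7317 = 659.45 RPM.
Gear mesh: ratio = 148/23 = 6.4348, so the spindle turns at 659.45 / 6.4348 = 102.48 RPM.

102.5 RPM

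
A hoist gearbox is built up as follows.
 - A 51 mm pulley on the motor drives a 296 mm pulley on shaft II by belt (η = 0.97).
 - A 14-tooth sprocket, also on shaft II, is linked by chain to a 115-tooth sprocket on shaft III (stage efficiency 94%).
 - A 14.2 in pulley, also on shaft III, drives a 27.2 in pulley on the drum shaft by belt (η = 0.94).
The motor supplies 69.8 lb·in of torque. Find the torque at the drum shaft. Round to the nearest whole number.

5463 lb·in

Belt: ratio = 296/51 = 5.8039; torque at shaft II = 69.8 × 5.8039 × 0.97 = 392.96 lb·in.
Chain: ratio = 115/14 = 8.2143; torque at shaft III = 392.96 × 8.2143 × 0.94 = 3034.2 lb·in.
Belt: ratio = 27.2/14.2 = 1.9155; torque at the drum shaft = 3034.2 × 1.9155 × 0.94 = 5463.3 lb·in.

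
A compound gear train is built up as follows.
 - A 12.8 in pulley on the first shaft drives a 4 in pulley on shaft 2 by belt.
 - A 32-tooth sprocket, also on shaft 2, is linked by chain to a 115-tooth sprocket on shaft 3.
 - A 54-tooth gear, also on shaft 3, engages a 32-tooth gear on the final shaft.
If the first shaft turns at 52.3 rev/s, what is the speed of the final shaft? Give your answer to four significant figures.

78.59 rev/s

the first shaft → shaft 2 (belt, 4/12.8): 52.3 ÷ 0.3125 = 167.36 rev/s
shaft 2 → shaft 3 (chain, 115/32): 167.36 ÷ 3.5938 = 46.57 rev/s
shaft 3 → the final shaft (gear mesh, 32/54): 46.57 ÷ 0.59259 = 78.586 rev/s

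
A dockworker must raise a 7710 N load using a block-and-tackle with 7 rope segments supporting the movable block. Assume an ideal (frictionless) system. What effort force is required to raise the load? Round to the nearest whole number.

Block-and-tackle MA = number of supporting rope parts = 7.
Effort = load / MA = 7710 / 7 = 1101.4 N.

1101 N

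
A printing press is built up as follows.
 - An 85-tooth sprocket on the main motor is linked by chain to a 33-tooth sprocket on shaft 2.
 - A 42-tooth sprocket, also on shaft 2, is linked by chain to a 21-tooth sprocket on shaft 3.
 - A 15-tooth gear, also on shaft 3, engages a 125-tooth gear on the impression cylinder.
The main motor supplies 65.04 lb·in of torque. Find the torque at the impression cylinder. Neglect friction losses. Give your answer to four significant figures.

105.2 lb·in

Chain: ratio = 33/85 = 0.38824; torque at shaft 2 = 65.04 × 0.38824 = 25.251 lb·in.
Chain: ratio = 21/42 = 0.5; torque at shaft 3 = 25.251 × 0.5 = 12.625 lb·in.
Gear mesh: ratio = 125/15 = 8.3333; torque at the impression cylinder = 12.625 × 8.3333 = 105.21 lb·in.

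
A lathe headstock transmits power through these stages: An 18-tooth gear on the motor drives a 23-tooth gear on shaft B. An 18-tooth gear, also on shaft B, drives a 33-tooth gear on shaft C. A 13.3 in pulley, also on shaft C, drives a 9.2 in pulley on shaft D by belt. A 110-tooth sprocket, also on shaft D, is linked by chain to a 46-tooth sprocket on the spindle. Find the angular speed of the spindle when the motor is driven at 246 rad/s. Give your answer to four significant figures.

363.0 rad/s

the motor → shaft B (gear mesh, 23/18): 246 ÷ 1.2778 = 192.52 rad/s
shaft B → shaft C (gear mesh, 33/18): 192.52 ÷ 1.8333 = 105.01 rad/s
shaft C → shaft D (belt, 9.2/13.3): 105.01 ÷ 0.69173 = 151.81 rad/s
shaft D → the spindle (chain, 46/110): 151.81 ÷ 0.41818 = 363.03 rad/s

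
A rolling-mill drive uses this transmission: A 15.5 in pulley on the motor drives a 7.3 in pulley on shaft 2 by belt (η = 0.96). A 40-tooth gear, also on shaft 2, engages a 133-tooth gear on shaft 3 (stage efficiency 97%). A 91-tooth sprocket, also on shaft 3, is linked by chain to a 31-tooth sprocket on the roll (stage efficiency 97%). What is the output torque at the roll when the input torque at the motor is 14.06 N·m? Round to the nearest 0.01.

6.77 N·m

After the belt (7.3/15.5): 14.06 × 0.47097 × 0.96 = 6.3569 N·m
After the gear mesh (133/40): 6.3569 × 3.325 × 0.97 = 20.503 N·m
After the chain (31/91): 20.503 × 0.34066 × 0.97 = 6.7749 N·m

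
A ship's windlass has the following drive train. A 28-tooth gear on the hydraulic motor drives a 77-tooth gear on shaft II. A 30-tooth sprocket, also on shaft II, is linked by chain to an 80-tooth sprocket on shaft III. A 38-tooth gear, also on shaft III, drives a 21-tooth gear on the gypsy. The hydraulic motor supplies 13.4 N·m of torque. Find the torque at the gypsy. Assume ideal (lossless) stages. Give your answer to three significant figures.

54.3 N·m

Gear mesh: ratio = 77/28 = 2.75; torque at shaft II = 13.4 × 2.75 = 36.85 N·m.
Chain: ratio = 80/30 = 2.6667; torque at shaft III = 36.85 × 2.6667 = 98.267 N·m.
Gear mesh: ratio = 21/38 = 0.55263; torque at the gypsy = 98.267 × 0.55263 = 54.305 N·m.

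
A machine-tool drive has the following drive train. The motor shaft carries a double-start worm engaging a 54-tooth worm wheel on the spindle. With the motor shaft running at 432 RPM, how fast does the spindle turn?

the motor shaft → the spindle (worm, 54/2): 432 ÷ 27 = 16 RPM

16 RPM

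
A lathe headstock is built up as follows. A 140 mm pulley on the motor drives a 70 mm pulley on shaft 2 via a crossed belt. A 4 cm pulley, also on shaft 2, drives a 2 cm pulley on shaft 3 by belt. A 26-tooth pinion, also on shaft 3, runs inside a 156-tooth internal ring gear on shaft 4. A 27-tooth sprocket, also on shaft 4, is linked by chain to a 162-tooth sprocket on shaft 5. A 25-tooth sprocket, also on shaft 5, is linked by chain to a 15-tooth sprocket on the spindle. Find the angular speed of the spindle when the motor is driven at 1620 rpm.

the motor → shaft 2 (belt, 70/140): 1620 ÷ 0.5 = 3240 rpm
shaft 2 → shaft 3 (belt, 2/4): 3240 ÷ 0.5 = 6480 rpm
shaft 3 → shaft 4 (internal gear, 156/26): 6480 ÷ 6 = 1080 rpm
shaft 4 → shaft 5 (chain, 162/27): 1080 ÷ 6 = 180 rpm
shaft 5 → the spindle (chain, 15/25): 180 ÷ 0.6 = 300 rpm

300 rpm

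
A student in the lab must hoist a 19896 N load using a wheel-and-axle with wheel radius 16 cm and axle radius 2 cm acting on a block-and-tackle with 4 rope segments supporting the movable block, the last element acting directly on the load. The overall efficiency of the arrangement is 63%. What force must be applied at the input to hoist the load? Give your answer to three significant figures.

Wheel-and-axle MA = R/r = 16/2 = 8.
Block-and-tackle MA = number of supporting rope parts = 4.
Combined ideal MA = 8 × 4 = 32.
Actual MA = 32 × 0.63 = 20.16.
Effort = load / actual MA = 19896 / 20.16 = 986.9 N.

987 N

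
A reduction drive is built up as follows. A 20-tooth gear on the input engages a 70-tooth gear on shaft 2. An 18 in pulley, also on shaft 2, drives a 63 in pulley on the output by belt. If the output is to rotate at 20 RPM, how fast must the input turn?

245 RPM

Overall ratio R = 3.5 × 3.5 = 12.25.
Required input speed = output speed × R = 20 × 12.25 = 245 RPM.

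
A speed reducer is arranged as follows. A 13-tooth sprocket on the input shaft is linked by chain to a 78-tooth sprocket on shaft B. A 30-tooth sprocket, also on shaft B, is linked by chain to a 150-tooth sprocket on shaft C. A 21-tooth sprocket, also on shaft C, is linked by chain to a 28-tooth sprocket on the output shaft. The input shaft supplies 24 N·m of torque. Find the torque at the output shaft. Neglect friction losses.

After the chain (78/13): 24 × 6 = 144 N·m
After the chain (150/30): 144 × 5 = 720 N·m
After the chain (28/21): 720 × 1.3333 = 960 N·m

960 N·m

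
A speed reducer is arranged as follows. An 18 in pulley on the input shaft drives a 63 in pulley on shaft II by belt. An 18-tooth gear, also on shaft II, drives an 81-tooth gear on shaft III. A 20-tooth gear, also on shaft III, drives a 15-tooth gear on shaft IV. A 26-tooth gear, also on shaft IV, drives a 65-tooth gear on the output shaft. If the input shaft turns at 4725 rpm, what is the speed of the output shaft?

160 rpm

the input shaft → shaft II (belt, 63/18): 4725 ÷ 3.5 = 1350 rpm
shaft II → shaft III (gear mesh, 81/18): 1350 ÷ 4.5 = 300 rpm
shaft III → shaft IV (gear mesh, 15/20): 300 ÷ 0.75 = 400 rpm
shaft IV → the output shaft (gear mesh, 65/26): 400 ÷ 2.5 = 160 rpm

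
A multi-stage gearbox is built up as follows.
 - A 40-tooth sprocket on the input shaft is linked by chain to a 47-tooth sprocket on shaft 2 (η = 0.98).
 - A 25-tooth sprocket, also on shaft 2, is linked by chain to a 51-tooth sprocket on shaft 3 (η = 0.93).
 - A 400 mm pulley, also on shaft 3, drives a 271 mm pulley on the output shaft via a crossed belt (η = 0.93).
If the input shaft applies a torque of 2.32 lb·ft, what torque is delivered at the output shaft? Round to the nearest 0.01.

3.19 lb·ft

After the chain (47/40): 2.32 × 1.175 × 0.98 = 2.6715 lb·ft
After the chain (51/25): 2.6715 × 2.04 × 0.93 = 5.0683 lb·ft
After the belt (271/400): 5.0683 × 0.6775 × 0.93 = 3.1934 lb·ft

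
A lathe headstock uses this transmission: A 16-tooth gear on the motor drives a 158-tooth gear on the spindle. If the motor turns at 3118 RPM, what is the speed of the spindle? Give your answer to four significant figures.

Gear mesh: ratio = 158/16 = 9.875, so the spindle turns at 3118 / 9.875 = 315.75 RPM.

315.7 RPM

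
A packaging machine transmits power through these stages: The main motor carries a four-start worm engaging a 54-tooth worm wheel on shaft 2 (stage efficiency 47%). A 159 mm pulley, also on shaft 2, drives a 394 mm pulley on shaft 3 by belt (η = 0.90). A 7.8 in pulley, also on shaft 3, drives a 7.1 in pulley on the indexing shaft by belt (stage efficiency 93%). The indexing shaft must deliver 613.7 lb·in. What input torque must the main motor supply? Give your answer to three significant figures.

Overall ratio R = 13.5 × 2.478 × 0.91026 = 30.451; overall efficiency η = 0.47 × 0.90 × 0.93 = 0.3934.
Input torque = output torque / (R × η) = 613.7 / (30.451 × 0.3934) = 51.231 lb·in.

51.2 lb·in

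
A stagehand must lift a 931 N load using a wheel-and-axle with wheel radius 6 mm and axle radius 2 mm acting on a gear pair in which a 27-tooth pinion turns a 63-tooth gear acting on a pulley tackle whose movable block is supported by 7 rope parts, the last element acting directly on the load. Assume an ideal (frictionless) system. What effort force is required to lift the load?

Wheel-and-axle MA = R/r = 6/2 = 3.
Gear pair MA = 63/27 = 2.3333.
Block-and-tackle MA = number of supporting rope parts = 7.
Combined ideal MA = 3 × 2.3333 × 7 = 49.
Effort = load / MA = 931 / 49 = 19 N.

19 N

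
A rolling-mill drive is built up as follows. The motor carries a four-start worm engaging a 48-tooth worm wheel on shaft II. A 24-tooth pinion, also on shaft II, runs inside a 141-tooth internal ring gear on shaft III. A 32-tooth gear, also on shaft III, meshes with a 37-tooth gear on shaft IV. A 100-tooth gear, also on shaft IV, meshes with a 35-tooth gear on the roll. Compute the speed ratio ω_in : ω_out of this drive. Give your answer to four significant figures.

28.53

Each stage contributes driven/driver: worm 48/4 = 12, internal gear 141/24 = 5.875, gear mesh 37/32 = 1.1562, gear mesh 35/100 = 0.35.
Overall: 12 × 5.875 × 1.1562 × 0.35 = 28.53.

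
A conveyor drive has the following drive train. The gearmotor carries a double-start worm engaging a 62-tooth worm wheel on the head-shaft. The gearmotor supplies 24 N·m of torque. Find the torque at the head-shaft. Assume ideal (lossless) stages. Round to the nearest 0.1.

744.0 N·m

worm 62/2 = 31 → τ = 24·31 = 744 N·m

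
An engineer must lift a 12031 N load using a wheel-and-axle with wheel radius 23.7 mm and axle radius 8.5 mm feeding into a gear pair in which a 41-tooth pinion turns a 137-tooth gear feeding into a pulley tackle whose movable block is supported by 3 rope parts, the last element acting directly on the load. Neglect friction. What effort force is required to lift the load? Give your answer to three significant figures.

Wheel-and-axle MA = R/r = 23.7/8.5 = 2.7882.
Gear pair MA = 137/41 = 3.3415.
Block-and-tackle MA = number of supporting rope parts = 3.
Combined ideal MA = 2.7882 × 3.3415 × 3 = 27.95.
Effort = load / MA = 12031 / 27.95 = 430.44 N.

430 N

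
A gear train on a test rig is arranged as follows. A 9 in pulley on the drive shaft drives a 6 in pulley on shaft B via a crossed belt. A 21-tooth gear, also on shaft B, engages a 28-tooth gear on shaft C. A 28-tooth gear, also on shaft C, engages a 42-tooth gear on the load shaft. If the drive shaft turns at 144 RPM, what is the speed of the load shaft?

belt 6/9 = 0.66667 → 144/0.66667 = 216 RPM
gear mesh 28/21 = 1.3333 → 216/1.3333 = 162 RPM
gear mesh 42/28 = 1.5 → 162/1.5 = 108 RPM

108 RPM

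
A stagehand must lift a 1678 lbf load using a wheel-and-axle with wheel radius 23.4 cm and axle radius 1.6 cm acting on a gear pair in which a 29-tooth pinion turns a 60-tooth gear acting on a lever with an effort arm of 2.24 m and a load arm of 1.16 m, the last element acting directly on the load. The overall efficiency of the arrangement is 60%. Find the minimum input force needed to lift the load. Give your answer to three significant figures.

47.9 lbf

Wheel-and-axle MA = R/r = 23.4/1.6 = 14.625.
Gear pair MA = 60/29 = 2.069.
Lever MA = effort arm / load arm = 2.24/1.16 = 1.931.
Combined ideal MA = 14.625 × 2.069 × 1.931 = 58.43.
Actual MA = 58.43 × 0.60 = 35.058.
Effort = load / actual MA = 1678 / 35.058 = 47.863 lbf.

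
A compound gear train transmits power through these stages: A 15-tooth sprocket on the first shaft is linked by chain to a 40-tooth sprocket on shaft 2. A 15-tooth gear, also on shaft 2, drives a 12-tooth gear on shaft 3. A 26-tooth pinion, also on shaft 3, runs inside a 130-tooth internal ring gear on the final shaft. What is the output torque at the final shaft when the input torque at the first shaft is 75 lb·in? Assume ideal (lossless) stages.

chain 40/15 = 2.6667 → τ = 75·2.6667 = 200 lb·in
gear mesh 12/15 = 0.8 → τ = 200·0.8 = 160 lb·in
internal gear 130/26 = 5 → τ = 160·5 = 800 lb·in

800 lb·in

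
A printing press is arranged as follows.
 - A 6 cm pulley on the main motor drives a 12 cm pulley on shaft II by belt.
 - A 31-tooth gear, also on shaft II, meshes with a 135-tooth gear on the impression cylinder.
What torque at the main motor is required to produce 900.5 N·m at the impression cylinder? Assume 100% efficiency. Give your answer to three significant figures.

103 N·m

Overall ratio R = 2 × 4.3548 = 8.7097.
Input torque = output torque / R = 900.5 / 8.7097 = 103.39 N·m.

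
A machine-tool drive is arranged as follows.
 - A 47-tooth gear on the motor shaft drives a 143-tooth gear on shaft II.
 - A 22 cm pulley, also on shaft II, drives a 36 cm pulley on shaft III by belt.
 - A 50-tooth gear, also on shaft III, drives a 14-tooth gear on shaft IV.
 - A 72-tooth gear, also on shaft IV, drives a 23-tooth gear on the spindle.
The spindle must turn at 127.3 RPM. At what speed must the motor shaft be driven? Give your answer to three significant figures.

56.7 RPM

Overall ratio R = 3.0426 × 1.6364 × 0.28 × 0.31944 = 0.44532.
Required input speed = output speed × R = 127.3 × 0.44532 = 56.689 RPM.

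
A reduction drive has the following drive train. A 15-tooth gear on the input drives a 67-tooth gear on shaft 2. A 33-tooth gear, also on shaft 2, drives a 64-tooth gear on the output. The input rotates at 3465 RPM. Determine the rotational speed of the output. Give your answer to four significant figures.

gear mesh 67/15 = 4.4667 → 3465/4.4667 = 775.75 RPM
gear mesh 64/33 = 1.9394 → 775.75/1.9394 = 399.99 RPM

400.0 RPM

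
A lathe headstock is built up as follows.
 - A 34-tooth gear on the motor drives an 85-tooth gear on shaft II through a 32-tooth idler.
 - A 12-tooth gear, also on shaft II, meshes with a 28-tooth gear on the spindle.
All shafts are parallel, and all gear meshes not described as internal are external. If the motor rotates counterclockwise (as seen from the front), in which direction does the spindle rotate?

clockwise

the motor → shaft II: driver → idler → driven is 2 external meshes, 2 reversals → CCW.
shaft II → the spindle: external mesh, 1 reversal → CW.
3 reversals in total — an odd number — so the spindle turns opposite to the motor.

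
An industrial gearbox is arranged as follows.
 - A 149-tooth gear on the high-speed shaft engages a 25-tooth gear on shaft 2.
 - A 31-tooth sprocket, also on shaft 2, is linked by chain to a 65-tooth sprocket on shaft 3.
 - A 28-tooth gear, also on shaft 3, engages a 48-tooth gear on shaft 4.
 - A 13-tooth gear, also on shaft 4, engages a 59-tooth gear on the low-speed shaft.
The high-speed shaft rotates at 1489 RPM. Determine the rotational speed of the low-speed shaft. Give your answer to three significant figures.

the high-speed shaft → shaft 2 (gear mesh, 25/149): 1489 ÷ 0.16779 = 8874.4 RPM
shaft 2 → shaft 3 (chain, 65/31): 8874.4 ÷ 2.0968 = 4232.4 RPM
shaft 3 → shaft 4 (gear mesh, 48/28): 4232.4 ÷ 1.7143 = 2468.9 RPM
shaft 4 → the low-speed shaft (gear mesh, 59/13): 2468.9 ÷ 4.5385 = 544 RPM

544 RPM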